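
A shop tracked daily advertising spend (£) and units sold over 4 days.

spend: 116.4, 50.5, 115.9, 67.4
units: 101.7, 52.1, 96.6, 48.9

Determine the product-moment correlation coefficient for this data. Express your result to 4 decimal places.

n = 4, Σx = 350.2, Σy = 299.3, Σx² = 34074.78, Σy² = 24780.07, Σxy = 28960.73
nΣxy − ΣxΣy = 115842.92 − 104814.86 = 11028.06
nΣx² − (Σx)² = 136299.12 − 122640.04 = 13659.08; nΣy² − (Σy)² = 99120.28 − 89580.49 = 9539.79
r = 11028.06 / √(13659.08 × 9539.79) = 11028.06 / 11415.1108 ≈ 0.9661

0.9661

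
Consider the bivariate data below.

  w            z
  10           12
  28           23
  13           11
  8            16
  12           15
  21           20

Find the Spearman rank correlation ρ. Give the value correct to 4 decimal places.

Rank w: 2, 6, 4, 1, 3, 5
Rank z: 2, 6, 1, 4, 3, 5
d = rank(w) − rank(z): 0, 0, 3, -3, 0, 0; Σd² = 18
ρ = 1 − 6Σd² / [n(n²−1)] = 1 − 6×18 / (6×35) = 1 − 108/210 ≈ 0.4857

0.4857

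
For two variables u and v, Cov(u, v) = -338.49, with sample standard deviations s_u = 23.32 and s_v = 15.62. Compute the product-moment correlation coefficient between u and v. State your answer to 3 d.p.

r = Cov(u,v) / (s_u · s_v) = -338.49 / (23.32 × 15.62)
  = -338.49 / 364.2584 ≈ -0.929

-0.929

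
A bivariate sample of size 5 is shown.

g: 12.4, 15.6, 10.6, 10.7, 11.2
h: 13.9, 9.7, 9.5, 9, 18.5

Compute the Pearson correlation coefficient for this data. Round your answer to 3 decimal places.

n = 5, Σg = 60.5, Σh = 60.6, Σg² = 749.41, Σh² = 800.8, Σgh = 727.88
nΣgh − ΣgΣh = 3639.4 − 3666.3 = -26.9
nΣg² − (Σg)² = 3747.05 − 3660.25 = 86.8; nΣh² − (Σh)² = 4004 − 3672.36 = 331.64
r = -26.9 / √(86.8 × 331.64) = -26.9 / 169.6654 ≈ -0.159

-0.159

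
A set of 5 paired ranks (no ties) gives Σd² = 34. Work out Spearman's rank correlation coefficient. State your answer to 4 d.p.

ρ = 1 − 6Σd² / [n(n²−1)] = 1 − 6×34 / (5×24)
  = 1 − 204/120 = 1 − 1.70000 ≈ -0.7000

-0.7000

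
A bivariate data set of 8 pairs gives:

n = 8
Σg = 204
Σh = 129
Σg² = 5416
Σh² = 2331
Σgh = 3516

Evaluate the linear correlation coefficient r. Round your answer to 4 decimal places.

r = (nΣgh − ΣgΣh) / √[(nΣg² − (Σg)²)(nΣh² − (Σh)²)]
Numerator: 8×3516 − 204×129 = 1812
Denominator: √[(43328 − 41616)(18648 − 16641)] = √[1712 × 2007] = 1853.6407
r = 1812 / 1853.6407 ≈ 0.9775

0.9775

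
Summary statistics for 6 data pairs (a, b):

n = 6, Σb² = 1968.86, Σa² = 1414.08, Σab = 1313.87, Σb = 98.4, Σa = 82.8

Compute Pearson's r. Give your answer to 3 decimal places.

r = (nΣab − ΣaΣb) / √[(nΣa² − (Σa)²)(nΣb² − (Σb)²)]
Numerator: 6×1313.87 − 82.8×98.4 = -264.3
Denominator: √[(8484.48 − 6855.84)(11813.16 − 9682.56)] = √[1628.64 × 2130.6] = 1862.7883
r = -264.3 / 1862.7883 ≈ -0.142

-0.142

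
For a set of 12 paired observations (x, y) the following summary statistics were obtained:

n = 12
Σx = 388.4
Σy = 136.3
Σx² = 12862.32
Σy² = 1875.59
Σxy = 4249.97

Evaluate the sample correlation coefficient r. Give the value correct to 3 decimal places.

-0.523

r = (nΣxy − ΣxΣy) / √[(nΣx² − (Σx)²)(nΣy² − (Σy)²)]
Numerator: 12×4249.97 − 388.4×136.3 = -1939.28
Denominator: √[(154347.84 − 150854.56)(22507.08 − 18577.69)] = √[3493.28 × 3929.39] = 3704.9237
r = -1939.28 / 3704.9237 ≈ -0.523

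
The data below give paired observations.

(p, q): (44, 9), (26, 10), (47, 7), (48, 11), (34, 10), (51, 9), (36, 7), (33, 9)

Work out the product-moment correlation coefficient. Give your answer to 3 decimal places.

n = 8, Σp = 319, Σq = 72, Σp² = 13267, Σq² = 662, Σpq = 2861
nΣpq − ΣpΣq = 22888 − 22968 = -80
nΣp² − (Σp)² = 106136 − 101761 = 4375; nΣq² − (Σq)² = 5296 − 5184 = 112
r = -80 / √(4375 × 112) = -80 / 700.0000 ≈ -0.114

-0.114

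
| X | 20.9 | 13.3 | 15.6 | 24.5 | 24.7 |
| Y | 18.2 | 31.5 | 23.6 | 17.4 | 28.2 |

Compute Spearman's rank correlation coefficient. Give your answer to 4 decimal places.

Rank X: 3, 1, 2, 4, 5
Rank Y: 2, 5, 3, 1, 4
d = rank(X) − rank(Y): 1, -4, -1, 3, 1; Σd² = 28
ρ = 1 − 6Σd² / [n(n²−1)] = 1 − 6×28 / (5×24) = 1 − 168/120 ≈ -0.4000

-0.4000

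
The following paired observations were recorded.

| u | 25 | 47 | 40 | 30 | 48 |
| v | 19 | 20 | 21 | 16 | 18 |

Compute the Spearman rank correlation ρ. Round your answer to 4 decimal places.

0.1000

Rank u: 1, 4, 3, 2, 5
Rank v: 3, 4, 5, 1, 2
d = rank(u) − rank(v): -2, 0, -2, 1, 3; Σd² = 18
ρ = 1 − 6Σd² / [n(n²−1)] = 1 − 6×18 / (5×24) = 1 − 108/120 ≈ 0.1000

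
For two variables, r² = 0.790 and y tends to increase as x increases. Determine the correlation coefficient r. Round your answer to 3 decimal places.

|r| = √0.790 = 0.889
The association is positive, so r = 0.889.

0.889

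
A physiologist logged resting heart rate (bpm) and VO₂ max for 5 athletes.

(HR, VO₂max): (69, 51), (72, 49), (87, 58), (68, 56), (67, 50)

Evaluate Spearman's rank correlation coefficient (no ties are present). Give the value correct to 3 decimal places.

0.300

Rank HR: 3, 4, 5, 2, 1
Rank VO₂max: 3, 1, 5, 4, 2
d = rank(HR) − rank(VO₂max): 0, 3, 0, -2, -1; Σd² = 14
ρ = 1 − 6Σd² / [n(n²−1)] = 1 − 6×14 / (5×24) = 1 − 84/120 ≈ 0.300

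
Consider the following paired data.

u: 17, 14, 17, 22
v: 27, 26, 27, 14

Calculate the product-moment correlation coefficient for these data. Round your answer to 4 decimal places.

n = 4, Σu = 70, Σv = 94, Σu² = 1258, Σv² = 2330, Σuv = 1590
nΣuv − ΣuΣv = 6360 − 6580 = -220
nΣu² − (Σu)² = 5032 − 4900 = 132; nΣv² − (Σv)² = 9320 − 8836 = 484
r = -220 / √(132 × 484) = -220 / 252.7608 ≈ -0.8704

-0.8704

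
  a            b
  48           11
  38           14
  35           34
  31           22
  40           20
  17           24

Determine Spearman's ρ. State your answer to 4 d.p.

-0.7714

Rank a: 6, 4, 3, 2, 5, 1
Rank b: 1, 2, 6, 4, 3, 5
d = rank(a) − rank(b): 5, 2, -3, -2, 2, -4; Σd² = 62
ρ = 1 − 6Σd² / [n(n²−1)] = 1 − 6×62 / (6×35) = 1 − 372/210 ≈ -0.7714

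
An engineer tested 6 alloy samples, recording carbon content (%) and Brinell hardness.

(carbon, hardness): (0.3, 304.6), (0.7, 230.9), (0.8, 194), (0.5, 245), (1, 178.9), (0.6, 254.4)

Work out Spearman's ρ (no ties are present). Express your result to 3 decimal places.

Rank carbon: 1, 4, 5, 2, 6, 3
Rank hardness: 6, 3, 2, 4, 1, 5
d = rank(carbon) − rank(hardness): -5, 1, 3, -2, 5, -2; Σd² = 68
ρ = 1 − 6Σd² / [n(n²−1)] = 1 − 6×68 / (6×35) = 1 − 408/210 ≈ -0.943

-0.943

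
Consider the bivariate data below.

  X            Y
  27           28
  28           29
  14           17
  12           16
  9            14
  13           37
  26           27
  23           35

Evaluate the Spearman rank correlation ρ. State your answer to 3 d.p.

0.500

Rank X: 7, 8, 4, 2, 1, 3, 6, 5
Rank Y: 5, 6, 3, 2, 1, 8, 4, 7
d = rank(X) − rank(Y): 2, 2, 1, 0, 0, -5, 2, -2; Σd² = 42
ρ = 1 − 6Σd² / [n(n²−1)] = 1 − 6×42 / (8×63) = 1 − 252/504 ≈ 0.500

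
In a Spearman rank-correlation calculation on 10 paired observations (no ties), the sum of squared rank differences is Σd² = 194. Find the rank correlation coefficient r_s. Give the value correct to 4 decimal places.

-0.1758

ρ = 1 − 6Σd² / [n(n²−1)] = 1 − 6×194 / (10×99)
  = 1 − 1164/990 = 1 − 1.17576 ≈ -0.1758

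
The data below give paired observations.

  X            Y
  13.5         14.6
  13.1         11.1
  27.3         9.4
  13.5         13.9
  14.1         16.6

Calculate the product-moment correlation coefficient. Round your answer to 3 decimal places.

-0.686

n = 5, ΣX = 81.5, ΣY = 65.6, ΣX² = 1480.21, ΣY² = 893.5, ΣXY = 1020.84
nΣXY − ΣXΣY = 5104.2 − 5346.4 = -242.2
nΣX² − (ΣX)² = 7401.05 − 6642.25 = 758.8; nΣY² − (ΣY)² = 4467.5 − 4303.36 = 164.14
r = -242.2 / √(758.8 × 164.14) = -242.2 / 352.9156 ≈ -0.686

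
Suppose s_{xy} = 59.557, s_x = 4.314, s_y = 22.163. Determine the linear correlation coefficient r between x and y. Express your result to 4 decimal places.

0.6229

r = Cov(x,y) / (s_x · s_y) = 59.557 / (4.314 × 22.163)
  = 59.557 / 95.6112 ≈ 0.6229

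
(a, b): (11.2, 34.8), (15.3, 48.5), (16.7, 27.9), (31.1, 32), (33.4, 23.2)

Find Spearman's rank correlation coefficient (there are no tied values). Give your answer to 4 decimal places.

Rank a: 1, 2, 3, 4, 5
Rank b: 4, 5, 2, 3, 1
d = rank(a) − rank(b): -3, -3, 1, 1, 4; Σd² = 36
ρ = 1 − 6Σd² / [n(n²−1)] = 1 − 6×36 / (5×24) = 1 − 216/120 ≈ -0.8000

-0.8000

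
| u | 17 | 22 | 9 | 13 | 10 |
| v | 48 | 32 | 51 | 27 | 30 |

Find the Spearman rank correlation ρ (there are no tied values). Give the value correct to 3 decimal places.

Rank u: 4, 5, 1, 3, 2
Rank v: 4, 3, 5, 1, 2
d = rank(u) − rank(v): 0, 2, -4, 2, 0; Σd² = 24
ρ = 1 − 6Σd² / [n(n²−1)] = 1 − 6×24 / (5×24) = 1 − 144/120 ≈ -0.200

-0.200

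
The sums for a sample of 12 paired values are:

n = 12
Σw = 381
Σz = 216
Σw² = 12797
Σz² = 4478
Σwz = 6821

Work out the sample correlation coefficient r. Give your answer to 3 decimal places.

r = (nΣwz − ΣwΣz) / √[(nΣw² − (Σw)²)(nΣz² − (Σz)²)]
Numerator: 12×6821 − 381×216 = -444
Denominator: √[(153564 − 145161)(53736 − 46656)] = √[8403 × 7080] = 7713.1861
r = -444 / 7713.1861 ≈ -0.058

-0.058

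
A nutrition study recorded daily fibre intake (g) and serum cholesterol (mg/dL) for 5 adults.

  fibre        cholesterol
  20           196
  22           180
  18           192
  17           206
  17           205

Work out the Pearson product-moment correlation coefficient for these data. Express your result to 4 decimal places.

-0.8909

n = 5, Σx = 94, Σy = 979, Σx² = 1786, Σy² = 192141, Σxy = 18323
nΣxy − ΣxΣy = 91615 − 92026 = -411
nΣx² − (Σx)² = 8930 − 8836 = 94; nΣy² − (Σy)² = 960705 − 958441 = 2264
r = -411 / √(94 × 2264) = -411 / 461.3198 ≈ -0.8909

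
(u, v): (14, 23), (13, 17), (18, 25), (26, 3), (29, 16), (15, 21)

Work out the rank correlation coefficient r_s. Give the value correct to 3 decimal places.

-0.429

Rank u: 2, 1, 4, 5, 6, 3
Rank v: 5, 3, 6, 1, 2, 4
d = rank(u) − rank(v): -3, -2, -2, 4, 4, -1; Σd² = 50
ρ = 1 − 6Σd² / [n(n²−1)] = 1 − 6×50 / (6×35) = 1 − 300/210 ≈ -0.429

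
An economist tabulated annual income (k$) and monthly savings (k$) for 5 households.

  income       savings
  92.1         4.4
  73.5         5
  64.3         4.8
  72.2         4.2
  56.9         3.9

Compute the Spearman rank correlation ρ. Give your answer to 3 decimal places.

0.500

Rank income: 5, 4, 2, 3, 1
Rank savings: 3, 5, 4, 2, 1
d = rank(income) − rank(savings): 2, -1, -2, 1, 0; Σd² = 10
ρ = 1 − 6Σd² / [n(n²−1)] = 1 − 6×10 / (5×24) = 1 − 60/120 ≈ 0.500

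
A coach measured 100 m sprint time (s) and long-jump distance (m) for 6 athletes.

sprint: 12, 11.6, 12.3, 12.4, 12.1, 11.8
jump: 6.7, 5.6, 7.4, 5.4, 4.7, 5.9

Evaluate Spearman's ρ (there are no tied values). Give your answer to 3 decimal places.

-0.086

Rank sprint: 3, 1, 5, 6, 4, 2
Rank jump: 5, 3, 6, 2, 1, 4
d = rank(sprint) − rank(jump): -2, -2, -1, 4, 3, -2; Σd² = 38
ρ = 1 − 6Σd² / [n(n²−1)] = 1 − 6×38 / (6×35) = 1 − 228/210 ≈ -0.086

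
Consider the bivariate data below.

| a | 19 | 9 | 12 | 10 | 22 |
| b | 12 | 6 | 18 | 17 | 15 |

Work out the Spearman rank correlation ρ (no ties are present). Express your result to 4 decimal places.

0.2000

Rank a: 4, 1, 3, 2, 5
Rank b: 2, 1, 5, 4, 3
d = rank(a) − rank(b): 2, 0, -2, -2, 2; Σd² = 16
ρ = 1 − 6Σd² / [n(n²−1)] = 1 − 6×16 / (5×24) = 1 − 96/120 ≈ 0.2000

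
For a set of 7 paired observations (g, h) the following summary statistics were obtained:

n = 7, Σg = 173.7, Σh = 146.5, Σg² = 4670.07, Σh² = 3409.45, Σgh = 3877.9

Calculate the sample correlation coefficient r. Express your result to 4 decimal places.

r = (nΣgh − ΣgΣh) / √[(nΣg² − (Σg)²)(nΣh² − (Σh)²)]
Numerator: 7×3877.9 − 173.7×146.5 = 1698.25
Denominator: √[(32690.49 − 30171.69)(23866.15 − 21462.25)] = √[2518.8 × 2403.9] = 2460.6794
r = 1698.25 / 2460.6794 ≈ 0.6902

0.6902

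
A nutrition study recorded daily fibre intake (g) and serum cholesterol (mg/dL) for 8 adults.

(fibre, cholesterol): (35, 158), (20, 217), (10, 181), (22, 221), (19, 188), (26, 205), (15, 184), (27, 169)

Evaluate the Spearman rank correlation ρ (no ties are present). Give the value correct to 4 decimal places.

Rank fibre: 8, 4, 1, 5, 3, 6, 2, 7
Rank cholesterol: 1, 7, 3, 8, 5, 6, 4, 2
d = rank(fibre) − rank(cholesterol): 7, -3, -2, -3, -2, 0, -2, 5; Σd² = 104
ρ = 1 − 6Σd² / [n(n²−1)] = 1 − 6×104 / (8×63) = 1 − 624/504 ≈ -0.2381

-0.2381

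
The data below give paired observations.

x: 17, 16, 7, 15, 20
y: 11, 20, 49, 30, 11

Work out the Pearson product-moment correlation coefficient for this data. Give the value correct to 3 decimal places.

-0.955

n = 5, Σx = 75, Σy = 121, Σx² = 1219, Σy² = 3943, Σxy = 1520
nΣxy − ΣxΣy = 7600 − 9075 = -1475
nΣx² − (Σx)² = 6095 − 5625 = 470; nΣy² − (Σy)² = 19715 − 14641 = 5074
r = -1475 / √(470 × 5074) = -1475 / 1544.2733 ≈ -0.955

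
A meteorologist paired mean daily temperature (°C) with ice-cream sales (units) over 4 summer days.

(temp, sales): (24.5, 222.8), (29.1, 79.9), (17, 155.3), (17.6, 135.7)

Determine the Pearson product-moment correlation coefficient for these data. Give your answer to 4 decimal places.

n = 4, Σx = 88.2, Σy = 593.7, Σx² = 2045.82, Σy² = 98556.43, Σxy = 12812.11
nΣxy − ΣxΣy = 51248.44 − 52364.34 = -1115.9
nΣx² − (Σx)² = 8183.28 − 7779.24 = 404.04; nΣy² − (Σy)² = 394225.72 − 352479.69 = 41746.03
r = -1115.9 / √(404.04 × 41746.03) = -1115.9 / 4106.9534 ≈ -0.2717

-0.2717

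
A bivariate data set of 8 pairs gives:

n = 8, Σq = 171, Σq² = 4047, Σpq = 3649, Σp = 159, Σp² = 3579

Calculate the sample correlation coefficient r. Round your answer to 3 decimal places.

0.618

r = (nΣpq − ΣpΣq) / √[(nΣp² − (Σp)²)(nΣq² − (Σq)²)]
Numerator: 8×3649 − 159×171 = 2003
Denominator: √[(28632 − 25281)(32376 − 29241)] = √[3351 × 3135] = 3241.2012
r = 2003 / 3241.2012 ≈ 0.618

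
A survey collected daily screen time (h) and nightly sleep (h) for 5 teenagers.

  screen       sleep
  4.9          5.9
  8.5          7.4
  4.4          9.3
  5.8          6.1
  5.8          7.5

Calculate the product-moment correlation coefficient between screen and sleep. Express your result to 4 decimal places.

n = 5, Σx = 29.4, Σy = 36.2, Σx² = 182.9, Σy² = 269.52, Σxy = 211.61
nΣxy − ΣxΣy = 1058.05 − 1064.28 = -6.23
nΣx² − (Σx)² = 914.5 − 864.36 = 50.14; nΣy² − (Σy)² = 1347.6 − 1310.44 = 37.16
r = -6.23 / √(50.14 × 37.16) = -6.23 / 43.1648 ≈ -0.1443

-0.1443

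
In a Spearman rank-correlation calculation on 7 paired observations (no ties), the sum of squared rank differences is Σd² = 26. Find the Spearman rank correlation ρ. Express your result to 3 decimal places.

ρ = 1 − 6Σd² / [n(n²−1)] = 1 − 6×26 / (7×48)
  = 1 − 156/336 = 1 − 0.4643 ≈ 0.536

0.536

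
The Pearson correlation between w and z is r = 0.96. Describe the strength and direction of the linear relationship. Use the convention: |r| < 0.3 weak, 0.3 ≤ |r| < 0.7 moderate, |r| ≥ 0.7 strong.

strong positive

r = 0.96 > 0 so the relationship is positive.
|r| = 0.96, which falls in the strong range.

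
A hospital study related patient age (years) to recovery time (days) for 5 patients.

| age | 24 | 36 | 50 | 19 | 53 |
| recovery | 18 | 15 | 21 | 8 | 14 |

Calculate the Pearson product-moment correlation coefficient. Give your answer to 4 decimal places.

0.5073

n = 5, Σx = 182, Σy = 76, Σx² = 7542, Σy² = 1250, Σxy = 2916
nΣxy − ΣxΣy = 14580 − 13832 = 748
nΣx² − (Σx)² = 37710 − 33124 = 4586; nΣy² − (Σy)² = 6250 − 5776 = 474
r = 748 / √(4586 × 474) = 748 / 1474.3690 ≈ 0.5073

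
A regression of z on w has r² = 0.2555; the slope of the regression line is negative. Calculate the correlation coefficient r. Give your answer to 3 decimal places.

-0.505

|r| = √0.2555 = 0.505
The association is negative, so r = −0.505.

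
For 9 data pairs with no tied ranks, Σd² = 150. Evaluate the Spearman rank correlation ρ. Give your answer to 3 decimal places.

-0.250

ρ = 1 − 6Σd² / [n(n²−1)] = 1 − 6×150 / (9×80)
  = 1 − 900/720 = 1 − 1.2500 ≈ -0.250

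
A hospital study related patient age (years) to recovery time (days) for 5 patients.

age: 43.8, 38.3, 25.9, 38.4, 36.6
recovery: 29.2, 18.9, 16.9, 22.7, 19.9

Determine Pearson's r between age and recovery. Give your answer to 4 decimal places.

n = 5, Σx = 183, Σy = 107.6, Σx² = 6870.26, Σy² = 2406.76, Σxy = 4040.56
nΣxy − ΣxΣy = 20202.8 − 19690.8 = 512
nΣx² − (Σx)² = 34351.3 − 33489 = 862.3; nΣy² − (Σy)² = 12033.8 − 11577.76 = 456.04
r = 512 / √(862.3 × 456.04) = 512 / 627.0911 ≈ 0.8165

0.8165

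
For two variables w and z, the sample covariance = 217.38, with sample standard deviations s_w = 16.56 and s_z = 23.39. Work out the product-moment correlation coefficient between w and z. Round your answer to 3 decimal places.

r = Cov(w,z) / (s_w · s_z) = 217.38 / (16.56 × 23.39)
  = 217.38 / 387.3384 ≈ 0.561

0.561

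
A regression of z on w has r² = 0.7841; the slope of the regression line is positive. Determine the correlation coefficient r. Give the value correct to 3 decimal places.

|r| = √0.7841 = 0.885
The association is positive, so r = 0.885.

0.885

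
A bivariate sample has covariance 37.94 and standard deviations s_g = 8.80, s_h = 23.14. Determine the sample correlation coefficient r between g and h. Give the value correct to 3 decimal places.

r = Cov(g,h) / (s_g · s_h) = 37.94 / (8.80 × 23.14)
  = 37.94 / 203.6320 ≈ 0.186

0.186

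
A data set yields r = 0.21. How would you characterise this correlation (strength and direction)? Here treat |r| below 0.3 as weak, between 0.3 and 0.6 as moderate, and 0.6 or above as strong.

r = 0.21 > 0 so the relationship is positive.
|r| = 0.21, which falls in the weak range.

weak positive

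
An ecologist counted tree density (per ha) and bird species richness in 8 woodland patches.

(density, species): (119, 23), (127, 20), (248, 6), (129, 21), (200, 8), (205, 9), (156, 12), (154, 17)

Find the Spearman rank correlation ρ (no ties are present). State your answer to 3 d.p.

-0.952

Rank density: 1, 2, 8, 3, 6, 7, 5, 4
Rank species: 8, 6, 1, 7, 2, 3, 4, 5
d = rank(density) − rank(species): -7, -4, 7, -4, 4, 4, 1, -1; Σd² = 164
ρ = 1 − 6Σd² / [n(n²−1)] = 1 − 6×164 / (8×63) = 1 − 984/504 ≈ -0.952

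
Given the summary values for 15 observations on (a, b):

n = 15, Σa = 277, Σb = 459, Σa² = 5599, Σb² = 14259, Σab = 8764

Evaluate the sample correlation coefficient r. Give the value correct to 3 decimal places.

0.895

r = (nΣab − ΣaΣb) / √[(nΣa² − (Σa)²)(nΣb² − (Σb)²)]
Numerator: 15×8764 − 277×459 = 4317
Denominator: √[(83985 − 76729)(213885 − 210681)] = √[7256 × 3204] = 4821.6412
r = 4317 / 4821.6412 ≈ 0.895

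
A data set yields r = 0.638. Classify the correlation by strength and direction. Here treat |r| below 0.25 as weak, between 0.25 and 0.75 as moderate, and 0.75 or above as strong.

moderate positive

r = 0.638 > 0 so the relationship is positive.
|r| = 0.638, which falls in the moderate range.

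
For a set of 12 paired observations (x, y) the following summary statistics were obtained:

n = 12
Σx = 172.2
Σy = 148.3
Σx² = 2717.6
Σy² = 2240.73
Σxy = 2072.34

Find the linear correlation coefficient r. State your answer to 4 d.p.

-0.1758

r = (nΣxy − ΣxΣy) / √[(nΣx² − (Σx)²)(nΣy² − (Σy)²)]
Numerator: 12×2072.34 − 172.2×148.3 = -669.18
Denominator: √[(32611.2 − 29652.84)(26888.76 − 21992.89)] = √[2958.36 × 4895.87] = 3805.7517
r = -669.18 / 3805.7517 ≈ -0.1758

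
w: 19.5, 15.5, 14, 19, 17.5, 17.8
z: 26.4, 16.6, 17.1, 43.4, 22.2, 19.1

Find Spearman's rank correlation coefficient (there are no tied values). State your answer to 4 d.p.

Rank w: 6, 2, 1, 5, 3, 4
Rank z: 5, 1, 2, 6, 4, 3
d = rank(w) − rank(z): 1, 1, -1, -1, -1, 1; Σd² = 6
ρ = 1 − 6Σd² / [n(n²−1)] = 1 − 6×6 / (6×35) = 1 − 36/210 ≈ 0.8286

0.8286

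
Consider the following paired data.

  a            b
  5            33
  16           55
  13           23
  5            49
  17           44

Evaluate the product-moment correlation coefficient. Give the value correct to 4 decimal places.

0.1741

n = 5, Σa = 56, Σb = 204, Σa² = 764, Σb² = 8980, Σab = 2337
nΣab − ΣaΣb = 11685 − 11424 = 261
nΣa² − (Σa)² = 3820 − 3136 = 684; nΣb² − (Σb)² = 44900 − 41616 = 3284
r = 261 / √(684 × 3284) = 261 / 1498.7515 ≈ 0.1741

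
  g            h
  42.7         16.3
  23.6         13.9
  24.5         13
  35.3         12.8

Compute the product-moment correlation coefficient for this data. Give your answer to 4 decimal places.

n = 4, Σg = 126.1, Σh = 56, Σg² = 4226.59, Σh² = 791.74, Σgh = 1794.39
nΣgh − ΣgΣh = 7177.56 − 7061.6 = 115.96
nΣg² − (Σg)² = 16906.36 − 15901.21 = 1005.15; nΣh² − (Σh)² = 3166.96 − 3136 = 30.96
r = 115.96 / √(1005.15 × 30.96) = 115.96 / 176.4070 ≈ 0.6573

0.6573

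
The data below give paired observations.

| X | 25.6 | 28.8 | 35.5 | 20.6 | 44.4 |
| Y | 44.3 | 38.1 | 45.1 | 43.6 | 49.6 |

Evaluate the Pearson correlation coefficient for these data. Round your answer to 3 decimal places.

n = 5, ΣX = 154.9, ΣY = 220.7, ΣX² = 5140.77, ΣY² = 9809.23, ΣXY = 6932.81
nΣXY − ΣXΣY = 34664.05 − 34186.43 = 477.62
nΣX² − (ΣX)² = 25703.85 − 23994.01 = 1709.84; nΣY² − (ΣY)² = 49046.15 − 48708.49 = 337.66
r = 477.62 / √(1709.84 × 337.66) = 477.62 / 759.8319 ≈ 0.629

0.629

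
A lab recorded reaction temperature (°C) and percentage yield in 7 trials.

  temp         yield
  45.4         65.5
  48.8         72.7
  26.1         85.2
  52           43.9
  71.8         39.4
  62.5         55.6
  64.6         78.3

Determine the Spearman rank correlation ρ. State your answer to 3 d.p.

-0.571

Rank temp: 2, 3, 1, 4, 7, 5, 6
Rank yield: 4, 5, 7, 2, 1, 3, 6
d = rank(temp) − rank(yield): -2, -2, -6, 2, 6, 2, 0; Σd² = 88
ρ = 1 − 6Σd² / [n(n²−1)] = 1 − 6×88 / (7×48) = 1 − 528/336 ≈ -0.571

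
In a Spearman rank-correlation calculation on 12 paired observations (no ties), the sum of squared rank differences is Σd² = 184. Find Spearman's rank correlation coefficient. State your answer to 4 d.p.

0.3566

ρ = 1 − 6Σd² / [n(n²−1)] = 1 − 6×184 / (12×143)
  = 1 − 1104/1716 = 1 − 0.64336 ≈ 0.3566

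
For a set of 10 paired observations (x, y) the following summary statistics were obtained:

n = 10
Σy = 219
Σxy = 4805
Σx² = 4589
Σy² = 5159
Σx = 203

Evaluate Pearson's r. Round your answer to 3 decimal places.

r = (nΣxy − ΣxΣy) / √[(nΣx² − (Σx)²)(nΣy² − (Σy)²)]
Numerator: 10×4805 − 203×219 = 3593
Denominator: √[(45890 − 41209)(51590 − 47961)] = √[4681 × 3629] = 4121.5712
r = 3593 / 4121.5712 ≈ 0.872

0.872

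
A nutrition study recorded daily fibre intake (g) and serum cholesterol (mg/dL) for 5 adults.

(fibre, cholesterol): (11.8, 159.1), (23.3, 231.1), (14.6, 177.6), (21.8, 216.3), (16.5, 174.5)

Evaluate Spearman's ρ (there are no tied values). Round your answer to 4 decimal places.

Rank fibre: 1, 5, 2, 4, 3
Rank cholesterol: 1, 5, 3, 4, 2
d = rank(fibre) − rank(cholesterol): 0, 0, -1, 0, 1; Σd² = 2
ρ = 1 − 6Σd² / [n(n²−1)] = 1 − 6×2 / (5×24) = 1 − 12/120 ≈ 0.9000

0.9000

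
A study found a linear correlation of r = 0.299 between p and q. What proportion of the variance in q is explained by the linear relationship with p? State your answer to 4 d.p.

r² = (0.299)² = 0.0894

0.0894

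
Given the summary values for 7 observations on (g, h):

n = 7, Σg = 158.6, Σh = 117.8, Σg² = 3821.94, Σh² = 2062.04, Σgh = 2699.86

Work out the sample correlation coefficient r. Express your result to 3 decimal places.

r = (nΣgh − ΣgΣh) / √[(nΣg² − (Σg)²)(nΣh² − (Σh)²)]
Numerator: 7×2699.86 − 158.6×117.8 = 215.94
Denominator: √[(26753.58 − 25153.96)(14434.28 − 13876.84)] = √[1599.62 × 557.44] = 944.2945
r = 215.94 / 944.2945 ≈ 0.229

0.229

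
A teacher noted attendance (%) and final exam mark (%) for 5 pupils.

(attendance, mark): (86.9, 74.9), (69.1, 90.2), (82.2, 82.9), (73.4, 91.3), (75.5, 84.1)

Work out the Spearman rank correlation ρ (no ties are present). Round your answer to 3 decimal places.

-0.900

Rank attendance: 5, 1, 4, 2, 3
Rank mark: 1, 4, 2, 5, 3
d = rank(attendance) − rank(mark): 4, -3, 2, -3, 0; Σd² = 38
ρ = 1 − 6Σd² / [n(n²−1)] = 1 − 6×38 / (5×24) = 1 − 228/120 ≈ -0.900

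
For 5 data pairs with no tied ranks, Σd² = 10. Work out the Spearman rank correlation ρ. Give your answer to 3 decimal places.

ρ = 1 − 6Σd² / [n(n²−1)] = 1 − 6×10 / (5×24)
  = 1 − 60/120 = 1 − 0.5000 ≈ 0.500

0.500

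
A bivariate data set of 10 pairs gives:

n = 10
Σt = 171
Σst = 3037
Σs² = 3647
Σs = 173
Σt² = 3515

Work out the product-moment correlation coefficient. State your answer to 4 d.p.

0.1266

r = (nΣst − ΣsΣt) / √[(nΣs² − (Σs)²)(nΣt² − (Σt)²)]
Numerator: 10×3037 − 173×171 = 787
Denominator: √[(36470 − 29929)(35150 − 29241)] = √[6541 × 5909] = 6216.9743
r = 787 / 6216.9743 ≈ 0.1266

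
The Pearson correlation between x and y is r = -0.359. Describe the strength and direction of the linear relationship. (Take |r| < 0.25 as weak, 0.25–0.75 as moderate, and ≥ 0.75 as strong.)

moderate negative

r = -0.359 < 0 so the relationship is negative.
|r| = 0.359, which falls in the moderate range.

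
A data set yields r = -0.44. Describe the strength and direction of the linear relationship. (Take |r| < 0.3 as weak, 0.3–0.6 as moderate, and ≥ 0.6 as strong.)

moderate negative

r = -0.44 < 0 so the relationship is negative.
|r| = 0.44, which falls in the moderate range.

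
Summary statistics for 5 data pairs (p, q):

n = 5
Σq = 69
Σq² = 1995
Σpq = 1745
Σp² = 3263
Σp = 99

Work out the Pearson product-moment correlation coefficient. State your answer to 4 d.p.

r = (nΣpq − ΣpΣq) / √[(nΣp² − (Σp)²)(nΣq² − (Σq)²)]
Numerator: 5×1745 − 99×69 = 1894
Denominator: √[(16315 − 9801)(9975 − 4761)] = √[6514 × 5214] = 5827.8638
r = 1894 / 5827.8638 ≈ 0.3250

0.3250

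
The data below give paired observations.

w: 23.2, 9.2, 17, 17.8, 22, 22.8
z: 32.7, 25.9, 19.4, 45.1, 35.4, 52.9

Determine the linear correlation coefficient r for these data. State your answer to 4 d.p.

0.5146

n = 6, Σw = 112, Σz = 211.4, Σw² = 2232.56, Σz² = 8202.04, Σwz = 4114.42
nΣwz − ΣwΣz = 24686.52 − 23676.8 = 1009.72
nΣw² − (Σw)² = 13395.36 − 12544 = 851.36; nΣz² − (Σz)² = 49212.24 − 44689.96 = 4522.28
r = 1009.72 / √(851.36 × 4522.28) = 1009.72 / 1962.1642 ≈ 0.5146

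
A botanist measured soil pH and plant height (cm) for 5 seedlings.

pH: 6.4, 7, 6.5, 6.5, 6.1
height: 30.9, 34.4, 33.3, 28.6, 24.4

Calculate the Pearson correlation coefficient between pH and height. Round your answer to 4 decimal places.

0.8399

n = 5, Σx = 32.5, Σy = 151.6, Σx² = 211.67, Σy² = 4660.38, Σxy = 989.75
nΣxy − ΣxΣy = 4948.75 − 4927 = 21.75
nΣx² − (Σx)² = 1058.35 − 1056.25 = 2.1; nΣy² − (Σy)² = 23301.9 − 22982.56 = 319.34
r = 21.75 / √(2.1 × 319.34) = 21.75 / 25.8962 ≈ 0.8399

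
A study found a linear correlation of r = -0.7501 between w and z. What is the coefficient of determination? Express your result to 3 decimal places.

r² = (-0.7501)² = 0.563

0.563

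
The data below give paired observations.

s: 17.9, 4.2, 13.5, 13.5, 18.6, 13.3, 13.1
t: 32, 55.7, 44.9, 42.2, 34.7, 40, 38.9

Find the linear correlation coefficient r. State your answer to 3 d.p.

-0.953

n = 7, Σs = 94.1, Σt = 288.4, Σs² = 1397.01, Σt² = 12240.64, Σst = 3669.6
nΣst − ΣsΣt = 25687.2 − 27138.44 = -1451.24
nΣs² − (Σs)² = 9779.07 − 8854.81 = 924.26; nΣt² − (Σt)² = 85684.48 − 83174.56 = 2509.92
r = -1451.24 / √(924.26 × 2509.92) = -1451.24 / 1523.0951 ≈ -0.953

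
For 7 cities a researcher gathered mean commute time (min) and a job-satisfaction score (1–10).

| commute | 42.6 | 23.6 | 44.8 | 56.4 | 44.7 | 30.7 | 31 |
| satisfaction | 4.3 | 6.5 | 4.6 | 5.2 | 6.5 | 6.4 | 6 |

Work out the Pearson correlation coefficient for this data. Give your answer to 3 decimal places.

n = 7, Σx = 273.8, Σy = 39.5, Σx² = 11461.3, Σy² = 228.15, Σxy = 1508.97
nΣxy − ΣxΣy = 10562.79 − 10815.1 = -252.31
nΣx² − (Σx)² = 80229.1 − 74966.44 = 5262.66; nΣy² − (Σy)² = 1597.05 − 1560.25 = 36.8
r = -252.31 / √(5262.66 × 36.8) = -252.31 / 440.0749 ≈ -0.573

-0.573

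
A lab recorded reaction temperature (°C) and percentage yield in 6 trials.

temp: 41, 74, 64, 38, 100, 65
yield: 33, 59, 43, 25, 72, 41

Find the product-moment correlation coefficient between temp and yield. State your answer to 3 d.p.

0.968

n = 6, Σx = 382, Σy = 273, Σx² = 26922, Σy² = 13909, Σxy = 19286
nΣxy − ΣxΣy = 115716 − 104286 = 11430
nΣx² − (Σx)² = 161532 − 145924 = 15608; nΣy² − (Σy)² = 83454 − 74529 = 8925
r = 11430 / √(15608 × 8925) = 11430 / 11802.6014 ≈ 0.968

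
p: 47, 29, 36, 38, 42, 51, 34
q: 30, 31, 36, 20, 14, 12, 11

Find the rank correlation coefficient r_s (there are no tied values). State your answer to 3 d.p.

Rank p: 6, 1, 3, 4, 5, 7, 2
Rank q: 5, 6, 7, 4, 3, 2, 1
d = rank(p) − rank(q): 1, -5, -4, 0, 2, 5, 1; Σd² = 72
ρ = 1 − 6Σd² / [n(n²−1)] = 1 − 6×72 / (7×48) = 1 − 432/336 ≈ -0.286

-0.286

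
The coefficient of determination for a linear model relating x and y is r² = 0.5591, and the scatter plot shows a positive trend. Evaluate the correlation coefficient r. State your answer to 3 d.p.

|r| = √0.5591 = 0.748
The association is positive, so r = 0.748.

0.748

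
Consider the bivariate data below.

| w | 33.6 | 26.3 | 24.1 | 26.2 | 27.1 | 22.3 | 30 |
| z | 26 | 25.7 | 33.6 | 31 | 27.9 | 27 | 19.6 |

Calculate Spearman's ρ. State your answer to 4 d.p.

Rank w: 7, 4, 2, 3, 5, 1, 6
Rank z: 3, 2, 7, 6, 5, 4, 1
d = rank(w) − rank(z): 4, 2, -5, -3, 0, -3, 5; Σd² = 88
ρ = 1 − 6Σd² / [n(n²−1)] = 1 − 6×88 / (7×48) = 1 − 528/336 ≈ -0.5714

-0.5714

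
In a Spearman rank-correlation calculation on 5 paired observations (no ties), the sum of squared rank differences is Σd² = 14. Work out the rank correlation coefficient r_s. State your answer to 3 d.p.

0.300

ρ = 1 − 6Σd² / [n(n²−1)] = 1 − 6×14 / (5×24)
  = 1 − 84/120 = 1 − 0.7000 ≈ 0.300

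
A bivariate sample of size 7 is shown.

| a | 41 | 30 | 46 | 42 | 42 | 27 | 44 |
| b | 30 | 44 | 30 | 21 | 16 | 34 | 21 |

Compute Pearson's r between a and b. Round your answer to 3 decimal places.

-0.695

n = 7, Σa = 272, Σb = 196, Σa² = 10890, Σb² = 6030, Σab = 7326
nΣab − ΣaΣb = 51282 − 53312 = -2030
nΣa² − (Σa)² = 76230 − 73984 = 2246; nΣb² − (Σb)² = 42210 − 38416 = 3794
r = -2030 / √(2246 × 3794) = -2030 / 2919.1307 ≈ -0.695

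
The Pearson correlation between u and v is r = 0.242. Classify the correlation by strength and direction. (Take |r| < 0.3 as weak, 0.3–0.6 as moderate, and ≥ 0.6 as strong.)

weak positive

r = 0.242 > 0 so the relationship is positive.
|r| = 0.242, which falls in the weak range.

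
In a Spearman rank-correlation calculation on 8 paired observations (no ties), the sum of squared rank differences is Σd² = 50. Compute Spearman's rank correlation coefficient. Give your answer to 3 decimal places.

ρ = 1 − 6Σd² / [n(n²−1)] = 1 − 6×50 / (8×63)
  = 1 − 300/504 = 1 − 0.5952 ≈ 0.405

0.405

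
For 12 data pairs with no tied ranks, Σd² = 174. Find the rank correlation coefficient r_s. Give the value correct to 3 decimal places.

0.392

ρ = 1 − 6Σd² / [n(n²−1)] = 1 − 6×174 / (12×143)
  = 1 − 1044/1716 = 1 − 0.6084 ≈ 0.392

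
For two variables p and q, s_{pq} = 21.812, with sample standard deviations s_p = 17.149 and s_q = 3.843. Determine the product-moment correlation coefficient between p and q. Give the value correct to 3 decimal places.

0.331

r = Cov(p,q) / (s_p · s_q) = 21.812 / (17.149 × 3.843)
  = 21.812 / 65.9036 ≈ 0.331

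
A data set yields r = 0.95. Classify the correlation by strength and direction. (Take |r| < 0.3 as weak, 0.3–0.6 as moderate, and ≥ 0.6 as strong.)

strong positive

r = 0.95 > 0 so the relationship is positive.
|r| = 0.95, which falls in the strong range.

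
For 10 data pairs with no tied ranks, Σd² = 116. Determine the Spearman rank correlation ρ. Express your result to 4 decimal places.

ρ = 1 − 6Σd² / [n(n²−1)] = 1 − 6×116 / (10×99)
  = 1 − 696/990 = 1 − 0.70303 ≈ 0.2970

0.2970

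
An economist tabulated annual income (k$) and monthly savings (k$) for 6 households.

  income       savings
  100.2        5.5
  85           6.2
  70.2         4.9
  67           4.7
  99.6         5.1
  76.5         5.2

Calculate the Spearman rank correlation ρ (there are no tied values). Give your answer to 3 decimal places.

Rank income: 6, 4, 2, 1, 5, 3
Rank savings: 5, 6, 2, 1, 3, 4
d = rank(income) − rank(savings): 1, -2, 0, 0, 2, -1; Σd² = 10
ρ = 1 − 6Σd² / [n(n²−1)] = 1 − 6×10 / (6×35) = 1 − 60/210 ≈ 0.714

0.714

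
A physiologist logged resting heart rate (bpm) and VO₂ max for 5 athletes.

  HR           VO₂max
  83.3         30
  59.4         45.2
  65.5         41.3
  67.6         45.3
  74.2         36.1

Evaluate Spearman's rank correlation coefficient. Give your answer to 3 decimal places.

-0.700

Rank HR: 5, 1, 2, 3, 4
Rank VO₂max: 1, 4, 3, 5, 2
d = rank(HR) − rank(VO₂max): 4, -3, -1, -2, 2; Σd² = 34
ρ = 1 − 6Σd² / [n(n²−1)] = 1 − 6×34 / (5×24) = 1 − 204/120 ≈ -0.700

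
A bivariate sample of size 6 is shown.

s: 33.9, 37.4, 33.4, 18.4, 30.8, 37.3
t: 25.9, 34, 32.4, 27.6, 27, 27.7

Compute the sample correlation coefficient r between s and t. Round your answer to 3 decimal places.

0.350

n = 6, Σs = 191.2, Σt = 174.6, Σs² = 6342.02, Σt² = 5134.62, Σst = 5604.42
nΣst − ΣsΣt = 33626.52 − 33383.52 = 243
nΣs² − (Σs)² = 38052.12 − 36557.44 = 1494.68; nΣt² − (Σt)² = 30807.72 − 30485.16 = 322.56
r = 243 / √(1494.68 × 322.56) = 243 / 694.3515 ≈ 0.350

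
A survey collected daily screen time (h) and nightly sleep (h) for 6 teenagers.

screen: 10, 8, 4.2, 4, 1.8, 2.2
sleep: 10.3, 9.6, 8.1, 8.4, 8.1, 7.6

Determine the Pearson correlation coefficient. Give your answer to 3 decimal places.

n = 6, Σx = 30.2, Σy = 52.1, Σx² = 205.72, Σy² = 457.79, Σxy = 278.72
nΣxy − ΣxΣy = 1672.32 − 1573.42 = 98.9
nΣx² − (Σx)² = 1234.32 − 912.04 = 322.28; nΣy² − (Σy)² = 2746.74 − 2714.41 = 32.33
r = 98.9 / √(322.28 × 32.33) = 98.9 / 102.0750 ≈ 0.969

0.969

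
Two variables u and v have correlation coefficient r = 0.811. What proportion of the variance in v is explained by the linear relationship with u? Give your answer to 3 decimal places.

0.658

r² = (0.811)² = 0.658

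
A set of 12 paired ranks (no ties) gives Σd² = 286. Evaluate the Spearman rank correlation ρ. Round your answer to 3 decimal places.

ρ = 1 − 6Σd² / [n(n²−1)] = 1 − 6×286 / (12×143)
  = 1 − 1716/1716 = 1 − 1.0000 ≈ 0.000

0.000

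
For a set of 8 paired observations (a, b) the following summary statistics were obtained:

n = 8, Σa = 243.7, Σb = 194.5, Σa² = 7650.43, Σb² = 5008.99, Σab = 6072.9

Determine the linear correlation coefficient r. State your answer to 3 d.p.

r = (nΣab − ΣaΣb) / √[(nΣa² − (Σa)²)(nΣb² − (Σb)²)]
Numerator: 8×6072.9 − 243.7×194.5 = 1183.55
Denominator: √[(61203.44 − 59389.69)(40071.92 − 37830.25)] = √[1813.75 × 2241.67] = 2016.3901
r = 1183.55 / 2016.3901 ≈ 0.587

0.587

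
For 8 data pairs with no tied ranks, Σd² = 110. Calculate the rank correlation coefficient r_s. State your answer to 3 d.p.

-0.310

ρ = 1 − 6Σd² / [n(n²−1)] = 1 − 6×110 / (8×63)
  = 1 − 660/504 = 1 − 1.3095 ≈ -0.310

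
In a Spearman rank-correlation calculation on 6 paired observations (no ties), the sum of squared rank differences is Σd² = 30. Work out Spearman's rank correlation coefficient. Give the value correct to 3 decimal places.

0.143

ρ = 1 − 6Σd² / [n(n²−1)] = 1 − 6×30 / (6×35)
  = 1 − 180/210 = 1 − 0.8571 ≈ 0.143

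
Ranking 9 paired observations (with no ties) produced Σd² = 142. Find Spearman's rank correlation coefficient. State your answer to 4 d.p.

ρ = 1 − 6Σd² / [n(n²−1)] = 1 − 6×142 / (9×80)
  = 1 − 852/720 = 1 − 1.18333 ≈ -0.1833

-0.1833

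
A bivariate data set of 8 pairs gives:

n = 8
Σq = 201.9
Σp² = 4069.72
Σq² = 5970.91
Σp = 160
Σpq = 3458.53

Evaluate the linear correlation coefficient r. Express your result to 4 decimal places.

-0.6641

r = (nΣpq − ΣpΣq) / √[(nΣp² − (Σp)²)(nΣq² − (Σq)²)]
Numerator: 8×3458.53 − 160×201.9 = -4635.76
Denominator: √[(32557.76 − 25600)(47767.28 − 40763.61)] = √[6957.76 × 7003.67] = 6980.6773
r = -4635.76 / 6980.6773 ≈ -0.6641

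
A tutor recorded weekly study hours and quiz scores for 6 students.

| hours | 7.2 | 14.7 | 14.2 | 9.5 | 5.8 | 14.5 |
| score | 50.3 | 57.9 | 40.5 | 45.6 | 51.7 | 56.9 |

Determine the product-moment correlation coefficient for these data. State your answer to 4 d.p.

n = 6, Σx = 65.9, Σy = 302.9, Σx² = 803.71, Σy² = 15512.61, Σxy = 3346.5
nΣxy − ΣxΣy = 20079 − 19961.11 = 117.89
nΣx² − (Σx)² = 4822.26 − 4342.81 = 479.45; nΣy² − (Σy)² = 93075.66 − 91748.41 = 1327.25
r = 117.89 / √(479.45 × 1327.25) = 117.89 / 797.7155 ≈ 0.1478

0.1478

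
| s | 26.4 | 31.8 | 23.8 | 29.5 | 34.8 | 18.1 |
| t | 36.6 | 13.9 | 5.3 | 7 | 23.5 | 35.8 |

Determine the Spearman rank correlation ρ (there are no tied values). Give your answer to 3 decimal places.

-0.086

Rank s: 3, 5, 2, 4, 6, 1
Rank t: 6, 3, 1, 2, 4, 5
d = rank(s) − rank(t): -3, 2, 1, 2, 2, -4; Σd² = 38
ρ = 1 − 6Σd² / [n(n²−1)] = 1 − 6×38 / (6×35) = 1 − 228/210 ≈ -0.086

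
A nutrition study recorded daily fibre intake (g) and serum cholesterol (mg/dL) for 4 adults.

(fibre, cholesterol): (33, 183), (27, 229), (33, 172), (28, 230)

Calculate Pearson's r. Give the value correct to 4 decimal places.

n = 4, Σx = 121, Σy = 814, Σx² = 3691, Σy² = 168414, Σxy = 24338
nΣxy − ΣxΣy = 97352 − 98494 = -1142
nΣx² − (Σx)² = 14764 − 14641 = 123; nΣy² − (Σy)² = 673656 − 662596 = 11060
r = -1142 / √(123 × 11060) = -1142 / 1166.3533 ≈ -0.9791

-0.9791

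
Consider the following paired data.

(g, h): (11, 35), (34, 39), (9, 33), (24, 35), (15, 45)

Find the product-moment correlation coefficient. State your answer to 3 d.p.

n = 5, Σg = 93, Σh = 187, Σg² = 2159, Σh² = 7085, Σgh = 3523
nΣgh − ΣgΣh = 17615 − 17391 = 224
nΣg² − (Σg)² = 10795 − 8649 = 2146; nΣh² − (Σh)² = 35425 − 34969 = 456
r = 224 / √(2146 × 456) = 224 / 989.2300 ≈ 0.226

0.226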